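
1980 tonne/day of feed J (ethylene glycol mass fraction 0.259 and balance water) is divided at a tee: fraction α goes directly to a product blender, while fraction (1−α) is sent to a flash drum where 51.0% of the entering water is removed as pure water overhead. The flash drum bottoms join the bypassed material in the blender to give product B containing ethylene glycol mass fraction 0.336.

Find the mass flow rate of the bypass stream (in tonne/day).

779.3 tonne/day

All 1980×0.259 = 512.82 tonne/day of ethylene glycol reaches B, so B = 512.82/0.336 = 1526.2 tonne/day and vapour = 453.75 tonne/day.
The evaporator receives (1−α)·1980 of feed at 0.741 water and removes 0.510 of that water:
0.510×0.741×(1−α)×1980 = 453.75
(1−α) = 453.75/748.26 = 0.6064;  α = 0.3936.
Bypass flow = 0.3936×1980 = 779.32 tonne/day.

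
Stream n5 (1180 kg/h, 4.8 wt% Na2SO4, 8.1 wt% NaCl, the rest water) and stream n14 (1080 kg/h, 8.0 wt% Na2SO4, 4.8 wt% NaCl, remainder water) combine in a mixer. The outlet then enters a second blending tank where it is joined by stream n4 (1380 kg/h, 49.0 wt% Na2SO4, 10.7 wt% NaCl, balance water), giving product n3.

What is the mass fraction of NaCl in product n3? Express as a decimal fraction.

0.0811

Overall, product flow = 3640 kg/h.
NaCl in = 1180×0.081 + 1080×0.048 + 1380×0.107 = 295.08 kg/h.
NaCl fraction in n3 = 0.0811.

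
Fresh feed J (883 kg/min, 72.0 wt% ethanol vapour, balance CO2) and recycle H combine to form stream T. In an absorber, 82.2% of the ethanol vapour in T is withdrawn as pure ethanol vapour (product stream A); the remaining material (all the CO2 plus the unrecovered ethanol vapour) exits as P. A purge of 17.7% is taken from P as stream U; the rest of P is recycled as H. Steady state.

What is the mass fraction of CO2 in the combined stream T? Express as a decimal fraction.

CO2 enters only via J and leaves only via the purge: 883×0.280 = 0.177×(CO2 in P), and the absorber passes all CO2, so CO2 in T = CO2 in P = 1396.8 kg/min.
ethanol vapour in T: m_A = 883×0.720 + (1−0.177)·(1−0.822)·m_A, so m_A = 635.76/0.8535 = 744.88 kg/min.
T = 744.88 + 1396.8 = 2141.7 kg/min.
CO2 fraction in T = 1396.8/2141.7 = 0.652.

0.652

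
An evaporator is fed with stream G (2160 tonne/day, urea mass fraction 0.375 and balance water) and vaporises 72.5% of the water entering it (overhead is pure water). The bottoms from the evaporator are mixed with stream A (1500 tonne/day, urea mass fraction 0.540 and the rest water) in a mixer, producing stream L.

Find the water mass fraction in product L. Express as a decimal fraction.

0.396

Vapour removed = 0.725×0.625×2160 = 978.75 tonne/day; concentrate = 1181.2 tonne/day.
water reaching the mixer = 371.25 (from concentrate) + 1500×0.460 = 1061.2 tonne/day.
Product flow = 1181.2 + 1500 = 2681.2 tonne/day; water fraction = 0.396.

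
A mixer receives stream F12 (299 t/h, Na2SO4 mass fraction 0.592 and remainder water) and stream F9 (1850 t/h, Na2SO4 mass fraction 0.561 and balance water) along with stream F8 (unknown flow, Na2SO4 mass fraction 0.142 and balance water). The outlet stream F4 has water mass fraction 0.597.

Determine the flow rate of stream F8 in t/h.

Let F8 be the unknown flow. Total out = 2149 + F8.
water balance: 934.14 + 0.858·F8 = 0.597·(2149 + F8)
(0.858 − 0.597)·F8 = 0.597×2149 − 934.14 = 348.81
F8 = 348.81 / 0.261 = 1336.4 t/h

1336 t/h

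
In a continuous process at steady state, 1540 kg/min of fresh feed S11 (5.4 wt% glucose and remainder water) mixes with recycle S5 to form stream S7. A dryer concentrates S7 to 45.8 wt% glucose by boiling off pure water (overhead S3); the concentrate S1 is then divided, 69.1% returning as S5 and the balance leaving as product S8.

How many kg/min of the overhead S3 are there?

Overall glucose balance (none leaves overhead): glucose in fresh feed = glucose in product, i.e. 1540×0.054 = (1−0.691)·S1·0.458.
S1 = 83.16/(0.458×0.309) = 587.61 kg/min.
Recycle S5 = 0.691×587.61 = 406.04 kg/min.
Combined feed S7 = 1540 + 406.04 = 1946 kg/min.
Overhead S3 = S7 − S1 = 1946 − 587.61 = 1358.4 kg/min.

1358 kg/min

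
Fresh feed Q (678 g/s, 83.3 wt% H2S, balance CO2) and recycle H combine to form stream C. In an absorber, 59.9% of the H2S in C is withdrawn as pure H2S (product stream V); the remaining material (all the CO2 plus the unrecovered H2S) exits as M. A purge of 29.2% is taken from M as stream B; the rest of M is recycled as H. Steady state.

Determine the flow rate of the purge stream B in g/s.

205.6 g/s

CO2 enters only via Q and leaves only via the purge: 678×0.167 = 0.292×(CO2 in M), and the absorber passes all CO2, so CO2 in C = CO2 in M = 387.76 g/s.
H2S in C: m_A = 678×0.833 + (1−0.292)·(1−0.599)·m_A, so m_A = 564.77/0.7161 = 788.69 g/s.
M = (1−0.599)×788.69 + 387.76 = 704.02 g/s.
Purge B = 0.292×704.02 = 205.58 g/s.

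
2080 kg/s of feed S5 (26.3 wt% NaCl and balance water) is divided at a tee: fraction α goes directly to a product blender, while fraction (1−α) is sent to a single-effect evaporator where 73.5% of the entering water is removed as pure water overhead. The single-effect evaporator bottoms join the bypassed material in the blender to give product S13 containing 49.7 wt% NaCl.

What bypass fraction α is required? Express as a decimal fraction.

0.131

All 2080×0.263 = 547.04 kg/s of NaCl reaches S13, so S13 = 547.04/0.497 = 1100.7 kg/s and vapour = 979.32 kg/s.
The evaporator receives (1−α)·2080 of feed at 0.737 water and removes 0.735 of that water:
0.735×0.737×(1−α)×2080 = 979.32
(1−α) = 979.32/1126.7 = 0.8692;  α = 0.1308.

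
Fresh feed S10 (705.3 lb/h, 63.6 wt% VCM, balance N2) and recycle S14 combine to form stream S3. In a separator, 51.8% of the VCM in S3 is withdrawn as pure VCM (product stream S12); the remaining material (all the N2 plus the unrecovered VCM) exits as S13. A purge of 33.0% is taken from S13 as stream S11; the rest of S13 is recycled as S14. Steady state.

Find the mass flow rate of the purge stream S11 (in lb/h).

N2 enters only via S10 and leaves only via the purge: 705.3×0.364 = 0.330×(N2 in S13), and the separator passes all N2, so N2 in S3 = N2 in S13 = 777.97 lb/h.
VCM in S3: m_A = 705.3×0.636 + (1−0.330)·(1−0.518)·m_A, so m_A = 448.57/0.6771 = 662.53 lb/h.
S13 = (1−0.518)×662.53 + 777.97 = 1097.3 lb/h.
Purge S11 = 0.330×1097.3 = 362.11 lb/h.

362.1 lb/h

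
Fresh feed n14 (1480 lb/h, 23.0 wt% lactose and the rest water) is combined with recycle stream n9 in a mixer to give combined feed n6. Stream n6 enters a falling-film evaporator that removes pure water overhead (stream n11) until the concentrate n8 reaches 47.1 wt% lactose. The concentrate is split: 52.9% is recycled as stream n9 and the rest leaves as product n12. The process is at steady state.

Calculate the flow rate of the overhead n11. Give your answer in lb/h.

Overall lactose balance (none leaves overhead): lactose in fresh feed = lactose in product, i.e. 1480×0.230 = (1−0.529)·n8·0.471.
n8 = 340.4/(0.471×0.471) = 1534.4 lb/h.
Recycle n9 = 0.529×1534.4 = 811.71 lb/h.
Combined feed n6 = 1480 + 811.71 = 2291.7 lb/h.
Overhead n11 = n6 − n8 = 2291.7 − 1534.4 = 757.28 lb/h.

757.3 lb/h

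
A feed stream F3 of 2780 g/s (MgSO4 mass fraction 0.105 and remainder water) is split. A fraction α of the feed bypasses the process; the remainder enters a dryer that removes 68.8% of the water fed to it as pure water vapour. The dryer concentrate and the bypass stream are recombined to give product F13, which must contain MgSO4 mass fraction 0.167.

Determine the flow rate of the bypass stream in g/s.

1104 g/s

All 2780×0.105 = 291.9 g/s of MgSO4 reaches F13, so F13 = 291.9/0.167 = 1747.9 g/s and vapour = 1032.1 g/s.
The evaporator receives (1−α)·2780 of feed at 0.895 water and removes 0.688 of that water:
0.688×0.895×(1−α)×2780 = 1032.1
(1−α) = 1032.1/1711.8 = 0.6029;  α = 0.3971.
Bypass flow = 0.3971×2780 = 1103.9 g/s.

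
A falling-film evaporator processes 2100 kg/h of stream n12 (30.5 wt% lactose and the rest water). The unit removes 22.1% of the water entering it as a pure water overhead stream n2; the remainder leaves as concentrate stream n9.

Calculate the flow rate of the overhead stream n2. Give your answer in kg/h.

water entering = 2100×0.695 = 1459.5 kg/h; overhead removed = 0.221×1459.5 = 322.55 kg/h.

322.5 kg/h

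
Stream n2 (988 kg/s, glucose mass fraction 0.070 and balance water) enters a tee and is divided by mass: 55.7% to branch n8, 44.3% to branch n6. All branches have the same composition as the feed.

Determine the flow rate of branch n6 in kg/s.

437.7 kg/s

Branch n6 flow = 0.443×988 = 437.68 kg/s.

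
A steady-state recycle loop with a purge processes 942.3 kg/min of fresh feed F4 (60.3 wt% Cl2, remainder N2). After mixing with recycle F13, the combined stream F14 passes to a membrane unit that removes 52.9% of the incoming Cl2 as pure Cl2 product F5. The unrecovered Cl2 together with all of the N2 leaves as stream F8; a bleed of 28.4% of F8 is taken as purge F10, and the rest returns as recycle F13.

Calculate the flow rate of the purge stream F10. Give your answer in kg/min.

N2 enters only via F4 and leaves only via the purge: 942.3×0.397 = 0.284×(N2 in F8), and the membrane unit passes all N2, so N2 in F14 = N2 in F8 = 1317.2 kg/min.
Cl2 in F14: m_A = 942.3×0.603 + (1−0.284)·(1−0.529)·m_A, so m_A = 568.21/0.6628 = 857.33 kg/min.
F8 = (1−0.529)×857.33 + 1317.2 = 1721 kg/min.
Purge F10 = 0.284×1721 = 488.77 kg/min.

488.8 kg/min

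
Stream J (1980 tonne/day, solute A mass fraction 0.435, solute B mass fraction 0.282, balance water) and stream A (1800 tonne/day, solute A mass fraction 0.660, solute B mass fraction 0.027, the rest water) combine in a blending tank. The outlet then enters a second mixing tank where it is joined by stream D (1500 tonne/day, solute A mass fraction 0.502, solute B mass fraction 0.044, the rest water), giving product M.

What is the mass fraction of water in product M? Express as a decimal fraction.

0.342

Overall, product flow = 5280 tonne/day.
water in = 1980×0.283 + 1800×0.313 + 1500×0.454 = 1804.7 tonne/day.
water fraction in M = 0.342.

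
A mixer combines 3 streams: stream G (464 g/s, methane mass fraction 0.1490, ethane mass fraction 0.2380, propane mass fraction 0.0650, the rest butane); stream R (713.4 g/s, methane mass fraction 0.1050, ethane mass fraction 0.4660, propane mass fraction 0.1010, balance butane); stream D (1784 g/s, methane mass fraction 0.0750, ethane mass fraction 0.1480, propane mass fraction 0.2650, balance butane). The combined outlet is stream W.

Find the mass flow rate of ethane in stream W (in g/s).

ethane out = ethane in = 464×0.238 + 713.4×0.466 + 1784×0.148 = 706.91 g/s.

706.9 g/s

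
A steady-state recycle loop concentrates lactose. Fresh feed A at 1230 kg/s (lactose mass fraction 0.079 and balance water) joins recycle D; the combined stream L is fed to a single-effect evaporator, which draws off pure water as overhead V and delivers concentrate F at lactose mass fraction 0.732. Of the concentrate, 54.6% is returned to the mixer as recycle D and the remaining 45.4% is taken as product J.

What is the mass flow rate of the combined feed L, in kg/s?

Overall lactose balance (none leaves overhead): lactose in fresh feed = lactose in product, i.e. 1230×0.079 = (1−0.546)·F·0.732.
F = 97.17/(0.732×0.454) = 292.39 kg/s.
Recycle D = 0.546×292.39 = 159.65 kg/s.
Combined feed L = 1230 + 159.65 = 1389.6 kg/s.

1390 kg/s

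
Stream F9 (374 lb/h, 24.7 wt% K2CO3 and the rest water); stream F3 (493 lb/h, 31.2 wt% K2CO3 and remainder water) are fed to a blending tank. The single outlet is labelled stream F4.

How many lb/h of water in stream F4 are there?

620.8 lb/h

water out = water in = 374×0.753 + 493×0.688 = 620.81 lb/h.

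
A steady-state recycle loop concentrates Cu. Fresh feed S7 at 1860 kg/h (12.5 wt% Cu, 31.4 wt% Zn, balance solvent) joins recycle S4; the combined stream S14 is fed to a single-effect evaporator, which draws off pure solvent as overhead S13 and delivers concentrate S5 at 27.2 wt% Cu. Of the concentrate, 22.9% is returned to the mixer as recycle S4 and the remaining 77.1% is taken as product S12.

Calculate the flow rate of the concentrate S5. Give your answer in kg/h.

1109 kg/h

Overall Cu balance (none leaves overhead): Cu in fresh feed = Cu in product, i.e. 1860×0.125 = (1−0.229)·S5·0.272.
S5 = 232.5/(0.272×0.771) = 1108.7 kg/h.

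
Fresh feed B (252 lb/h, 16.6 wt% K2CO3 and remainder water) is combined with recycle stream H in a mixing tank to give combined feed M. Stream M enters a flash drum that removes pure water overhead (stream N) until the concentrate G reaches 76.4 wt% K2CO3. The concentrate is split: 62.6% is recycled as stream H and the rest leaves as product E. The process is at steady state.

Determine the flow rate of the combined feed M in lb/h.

343.6 lb/h

Overall K2CO3 balance (none leaves overhead): K2CO3 in fresh feed = K2CO3 in product, i.e. 252×0.166 = (1−0.626)·G·0.764.
G = 41.832/(0.764×0.374) = 146.4 lb/h.
Recycle H = 0.626×146.4 = 91.647 lb/h.
Combined feed M = 252 + 91.647 = 343.65 lb/h.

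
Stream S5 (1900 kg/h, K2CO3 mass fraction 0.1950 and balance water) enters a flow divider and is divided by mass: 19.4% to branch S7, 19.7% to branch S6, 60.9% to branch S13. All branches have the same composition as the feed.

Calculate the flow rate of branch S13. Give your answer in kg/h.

Branch S13 flow = 0.609×1900 = 1157.1 kg/h.

1157 kg/h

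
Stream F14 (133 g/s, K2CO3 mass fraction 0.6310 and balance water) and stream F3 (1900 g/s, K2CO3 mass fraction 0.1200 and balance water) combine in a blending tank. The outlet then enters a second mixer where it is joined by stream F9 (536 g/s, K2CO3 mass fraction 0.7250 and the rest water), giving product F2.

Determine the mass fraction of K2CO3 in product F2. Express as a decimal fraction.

Overall, product flow = 2569 g/s.
K2CO3 in = 133×0.631 + 1900×0.120 + 536×0.725 = 700.52 g/s.
K2CO3 fraction in F2 = 0.2727.

0.2727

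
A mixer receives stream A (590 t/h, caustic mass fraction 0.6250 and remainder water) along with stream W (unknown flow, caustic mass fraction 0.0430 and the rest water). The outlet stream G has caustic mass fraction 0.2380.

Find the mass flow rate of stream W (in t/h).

Let W be the unknown flow. Total out = 590 + W.
caustic balance: 368.75 + 0.043·W = 0.238·(590 + W)
(0.043 − 0.238)·W = 0.238×590 − 368.75 = -228.33
W = -228.33 / -0.195 = 1170.9 t/h

1171 t/h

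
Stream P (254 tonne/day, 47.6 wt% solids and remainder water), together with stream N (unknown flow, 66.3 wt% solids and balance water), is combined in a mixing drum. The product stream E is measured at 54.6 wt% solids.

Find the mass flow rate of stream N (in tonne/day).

Let N be the unknown flow. Total out = 254 + N.
solids balance: 120.9 + 0.663·N = 0.546·(254 + N)
(0.663 − 0.546)·N = 0.546×254 − 120.9 = 17.78
N = 17.78 / 0.117 = 151.97 tonne/day

152 tonne/day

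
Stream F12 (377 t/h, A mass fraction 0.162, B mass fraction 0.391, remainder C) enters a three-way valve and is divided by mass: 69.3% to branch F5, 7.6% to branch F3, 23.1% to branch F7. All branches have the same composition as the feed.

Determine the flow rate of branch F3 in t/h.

28.65 t/h

Branch F3 flow = 0.076×377 = 28.652 t/h.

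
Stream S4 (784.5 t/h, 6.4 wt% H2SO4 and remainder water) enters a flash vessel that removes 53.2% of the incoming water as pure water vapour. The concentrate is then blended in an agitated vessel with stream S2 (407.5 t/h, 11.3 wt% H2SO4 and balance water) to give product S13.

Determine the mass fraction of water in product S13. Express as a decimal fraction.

Vapour removed = 0.532×0.936×784.5 = 390.64 t/h; concentrate = 393.86 t/h.
water reaching the mixer = 343.65 (from concentrate) + 407.5×0.887 = 705.1 t/h.
Product flow = 393.86 + 407.5 = 801.36 t/h; water fraction = 0.880.

0.880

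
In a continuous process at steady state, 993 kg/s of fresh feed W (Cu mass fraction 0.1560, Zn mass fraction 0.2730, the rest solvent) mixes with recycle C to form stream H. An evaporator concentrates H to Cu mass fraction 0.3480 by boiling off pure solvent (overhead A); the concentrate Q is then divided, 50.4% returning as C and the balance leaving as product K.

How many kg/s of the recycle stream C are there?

452.3 kg/s

Overall Cu balance (none leaves overhead): Cu in fresh feed = Cu in product, i.e. 993×0.156 = (1−0.504)·Q·0.348.
Q = 154.91/(0.348×0.496) = 897.46 kg/s.
Recycle C = 0.504×897.46 = 452.32 kg/s.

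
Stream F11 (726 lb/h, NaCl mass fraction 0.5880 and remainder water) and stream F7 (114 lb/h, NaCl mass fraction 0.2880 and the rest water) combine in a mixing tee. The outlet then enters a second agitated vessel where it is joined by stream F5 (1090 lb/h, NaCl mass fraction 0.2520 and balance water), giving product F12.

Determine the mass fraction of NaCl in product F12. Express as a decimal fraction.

Overall, product flow = 1930 lb/h.
NaCl in = 726×0.588 + 114×0.288 + 1090×0.252 = 734.4 lb/h.
NaCl fraction in F12 = 0.3805.

0.3805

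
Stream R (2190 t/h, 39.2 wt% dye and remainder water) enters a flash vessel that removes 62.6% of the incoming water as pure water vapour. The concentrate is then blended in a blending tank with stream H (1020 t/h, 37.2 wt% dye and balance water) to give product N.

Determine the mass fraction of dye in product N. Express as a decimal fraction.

Vapour removed = 0.626×0.608×2190 = 833.53 t/h; concentrate = 1356.5 t/h.
dye reaching the mixer = 858.48 (from concentrate) + 1020×0.372 = 1237.9 t/h.
Product flow = 1356.5 + 1020 = 2376.5 t/h; dye fraction = 0.521.

0.521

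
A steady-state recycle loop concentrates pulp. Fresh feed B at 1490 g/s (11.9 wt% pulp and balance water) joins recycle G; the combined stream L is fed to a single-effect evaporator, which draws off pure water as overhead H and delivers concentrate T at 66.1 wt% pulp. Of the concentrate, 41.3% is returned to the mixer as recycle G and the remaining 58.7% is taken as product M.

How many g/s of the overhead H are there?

1222 g/s

Overall pulp balance (none leaves overhead): pulp in fresh feed = pulp in product, i.e. 1490×0.119 = (1−0.413)·T·0.661.
T = 177.31/(0.661×0.587) = 456.98 g/s.
Recycle G = 0.413×456.98 = 188.73 g/s.
Combined feed L = 1490 + 188.73 = 1678.7 g/s.
Overhead H = L − T = 1678.7 − 456.98 = 1221.8 g/s.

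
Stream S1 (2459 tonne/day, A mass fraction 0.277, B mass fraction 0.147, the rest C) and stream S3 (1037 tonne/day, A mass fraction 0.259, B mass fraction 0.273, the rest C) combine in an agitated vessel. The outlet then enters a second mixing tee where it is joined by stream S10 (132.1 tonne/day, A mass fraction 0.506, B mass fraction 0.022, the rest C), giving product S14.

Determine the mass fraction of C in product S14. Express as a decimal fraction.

Overall, product flow = 3628.1 tonne/day.
C in = 2459×0.576 + 1037×0.468 + 132.1×0.472 = 1964.1 tonne/day.
C fraction in S14 = 0.541.

0.541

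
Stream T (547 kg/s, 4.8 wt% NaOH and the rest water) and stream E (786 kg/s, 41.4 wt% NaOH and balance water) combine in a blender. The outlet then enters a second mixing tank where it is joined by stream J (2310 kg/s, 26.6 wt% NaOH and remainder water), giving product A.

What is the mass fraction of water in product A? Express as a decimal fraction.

Overall, product flow = 3643 kg/s.
water in = 547×0.952 + 786×0.586 + 2310×0.734 = 2676.9 kg/s.
water fraction in A = 0.7348.

0.7348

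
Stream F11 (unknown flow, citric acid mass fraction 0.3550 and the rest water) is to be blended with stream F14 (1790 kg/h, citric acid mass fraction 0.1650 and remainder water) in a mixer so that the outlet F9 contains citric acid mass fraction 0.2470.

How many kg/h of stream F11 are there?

Let F11 be the unknown flow. Total out = 1790 + F11.
citric acid balance: 295.35 + 0.355·F11 = 0.247·(1790 + F11)
(0.355 − 0.247)·F11 = 0.247×1790 − 295.35 = 146.78
F11 = 146.78 / 0.108 = 1359.1 kg/h

1359 kg/h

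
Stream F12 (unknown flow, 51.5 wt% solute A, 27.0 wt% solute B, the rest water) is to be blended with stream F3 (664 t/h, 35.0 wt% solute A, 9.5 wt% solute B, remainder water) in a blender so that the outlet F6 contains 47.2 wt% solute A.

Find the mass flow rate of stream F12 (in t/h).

Let F12 be the unknown flow. Total out = 664 + F12.
solute A balance: 232.4 + 0.515·F12 = 0.472·(664 + F12)
(0.515 − 0.472)·F12 = 0.472×664 − 232.4 = 81.008
F12 = 81.008 / 0.043 = 1883.9 t/h

1884 t/h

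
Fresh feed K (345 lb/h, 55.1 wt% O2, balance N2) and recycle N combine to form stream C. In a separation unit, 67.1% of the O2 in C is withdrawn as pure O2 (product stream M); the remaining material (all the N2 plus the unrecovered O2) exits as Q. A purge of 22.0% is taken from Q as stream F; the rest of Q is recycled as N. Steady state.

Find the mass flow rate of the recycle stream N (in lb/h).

614.8 lb/h

N2 enters only via K and leaves only via the purge: 345×0.449 = 0.220×(N2 in Q), and the separation unit passes all N2, so N2 in C = N2 in Q = 704.11 lb/h.
O2 in C: m_A = 345×0.551 + (1−0.220)·(1−0.671)·m_A, so m_A = 190.1/0.7434 = 255.72 lb/h.
Q = (1−0.671)×255.72 + 704.11 = 788.24 lb/h.
Recycle N = (1−0.220)×788.24 = 614.83 lb/h.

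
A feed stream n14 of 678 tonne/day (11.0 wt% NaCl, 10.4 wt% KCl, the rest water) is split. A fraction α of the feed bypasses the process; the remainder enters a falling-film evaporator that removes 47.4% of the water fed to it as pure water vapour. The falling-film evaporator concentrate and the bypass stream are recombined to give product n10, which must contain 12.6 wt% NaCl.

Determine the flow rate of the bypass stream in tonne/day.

446.9 tonne/day

All 678×0.110 = 74.58 tonne/day of NaCl reaches n10, so n10 = 74.58/0.126 = 591.9 tonne/day and vapour = 86.095 tonne/day.
The evaporator receives (1−α)·678 of feed at 0.786 water and removes 0.474 of that water:
0.474×0.786×(1−α)×678 = 86.095
(1−α) = 86.095/252.6 = 0.3408;  α = 0.6592.
Bypass flow = 0.6592×678 = 446.91 tonne/day.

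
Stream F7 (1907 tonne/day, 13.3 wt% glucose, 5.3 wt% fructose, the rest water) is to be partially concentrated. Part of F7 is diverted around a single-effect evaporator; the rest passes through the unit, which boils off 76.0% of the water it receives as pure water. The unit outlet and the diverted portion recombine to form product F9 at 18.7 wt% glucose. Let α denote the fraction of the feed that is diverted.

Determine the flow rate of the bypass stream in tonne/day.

All 1907×0.133 = 253.63 tonne/day of glucose reaches F9, so F9 = 253.63/0.187 = 1356.3 tonne/day and vapour = 550.68 tonne/day.
The evaporator receives (1−α)·1907 of feed at 0.814 water and removes 0.760 of that water:
0.760×0.814×(1−α)×1907 = 550.68
(1−α) = 550.68/1179.7 = 0.4668;  α = 0.5332.
Bypass flow = 0.5332×1907 = 1016.8 tonne/day.

1017 tonne/day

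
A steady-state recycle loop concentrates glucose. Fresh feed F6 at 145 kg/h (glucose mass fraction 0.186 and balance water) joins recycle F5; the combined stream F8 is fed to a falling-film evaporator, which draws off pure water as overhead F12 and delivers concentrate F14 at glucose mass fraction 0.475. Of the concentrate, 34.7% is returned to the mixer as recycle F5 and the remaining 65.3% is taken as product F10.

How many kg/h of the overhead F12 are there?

88.22 kg/h

Overall glucose balance (none leaves overhead): glucose in fresh feed = glucose in product, i.e. 145×0.186 = (1−0.347)·F14·0.475.
F14 = 26.97/(0.475×0.653) = 86.951 kg/h.
Recycle F5 = 0.347×86.951 = 30.172 kg/h.
Combined feed F8 = 145 + 30.172 = 175.17 kg/h.
Overhead F12 = F8 − F14 = 175.17 − 86.951 = 88.221 kg/h.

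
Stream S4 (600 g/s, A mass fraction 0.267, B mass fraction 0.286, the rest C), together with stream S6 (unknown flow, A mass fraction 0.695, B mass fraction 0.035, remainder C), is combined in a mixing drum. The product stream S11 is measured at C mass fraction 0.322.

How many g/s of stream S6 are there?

1442 g/s

Let S6 be the unknown flow. Total out = 600 + S6.
C balance: 268.2 + 0.270·S6 = 0.322·(600 + S6)
(0.270 − 0.322)·S6 = 0.322×600 − 268.2 = -75
S6 = -75 / -0.052 = 1442.3 g/s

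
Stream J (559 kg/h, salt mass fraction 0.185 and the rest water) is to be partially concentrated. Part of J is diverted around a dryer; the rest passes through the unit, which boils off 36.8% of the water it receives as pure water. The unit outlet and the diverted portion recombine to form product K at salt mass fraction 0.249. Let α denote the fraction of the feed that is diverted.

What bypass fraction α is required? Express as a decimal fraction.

0.143

All 559×0.185 = 103.41 kg/h of salt reaches K, so K = 103.41/0.249 = 415.32 kg/h and vapour = 143.68 kg/h.
The evaporator receives (1−α)·559 of feed at 0.815 water and removes 0.368 of that water:
0.368×0.815×(1−α)×559 = 143.68
(1−α) = 143.68/167.66 = 0.8570;  α = 0.1430.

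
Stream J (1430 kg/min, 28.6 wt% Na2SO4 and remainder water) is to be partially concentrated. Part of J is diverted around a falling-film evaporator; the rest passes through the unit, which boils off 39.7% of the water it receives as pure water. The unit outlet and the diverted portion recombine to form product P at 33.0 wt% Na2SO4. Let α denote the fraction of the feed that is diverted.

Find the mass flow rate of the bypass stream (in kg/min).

All 1430×0.286 = 408.98 kg/min of Na2SO4 reaches P, so P = 408.98/0.330 = 1239.3 kg/min and vapour = 190.67 kg/min.
The evaporator receives (1−α)·1430 of feed at 0.714 water and removes 0.397 of that water:
0.397×0.714×(1−α)×1430 = 190.67
(1−α) = 190.67/405.34 = 0.4704;  α = 0.5296.
Bypass flow = 0.5296×1430 = 757.35 kg/min.

757.4 kg/min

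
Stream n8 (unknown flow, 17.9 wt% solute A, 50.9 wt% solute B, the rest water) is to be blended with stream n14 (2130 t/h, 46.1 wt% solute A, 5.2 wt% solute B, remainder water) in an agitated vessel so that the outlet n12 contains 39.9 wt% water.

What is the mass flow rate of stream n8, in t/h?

2154 t/h

Let n8 be the unknown flow. Total out = 2130 + n8.
water balance: 1037.3 + 0.312·n8 = 0.399·(2130 + n8)
(0.312 − 0.399)·n8 = 0.399×2130 − 1037.3 = -187.44
n8 = -187.44 / -0.087 = 2154.5 t/h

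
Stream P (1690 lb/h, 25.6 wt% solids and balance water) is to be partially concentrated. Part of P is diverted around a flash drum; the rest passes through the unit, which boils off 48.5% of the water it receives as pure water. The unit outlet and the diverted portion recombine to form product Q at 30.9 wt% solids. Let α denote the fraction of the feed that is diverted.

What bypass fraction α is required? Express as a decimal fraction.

All 1690×0.256 = 432.64 lb/h of solids reaches Q, so Q = 432.64/0.309 = 1400.1 lb/h and vapour = 289.87 lb/h.
The evaporator receives (1−α)·1690 of feed at 0.744 water and removes 0.485 of that water:
0.485×0.744×(1−α)×1690 = 289.87
(1−α) = 289.87/609.82 = 0.4753;  α = 0.5247.

0.525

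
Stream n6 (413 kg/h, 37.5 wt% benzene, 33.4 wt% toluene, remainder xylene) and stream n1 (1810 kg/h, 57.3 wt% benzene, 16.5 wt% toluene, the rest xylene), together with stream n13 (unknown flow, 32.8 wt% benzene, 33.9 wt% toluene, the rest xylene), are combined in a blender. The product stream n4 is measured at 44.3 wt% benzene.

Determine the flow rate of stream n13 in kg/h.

Let n13 be the unknown flow. Total out = 2223 + n13.
benzene balance: 1192 + 0.328·n13 = 0.443·(2223 + n13)
(0.328 − 0.443)·n13 = 0.443×2223 − 1192 = -207.22
n13 = -207.22 / -0.115 = 1801.9 kg/h

1802 kg/h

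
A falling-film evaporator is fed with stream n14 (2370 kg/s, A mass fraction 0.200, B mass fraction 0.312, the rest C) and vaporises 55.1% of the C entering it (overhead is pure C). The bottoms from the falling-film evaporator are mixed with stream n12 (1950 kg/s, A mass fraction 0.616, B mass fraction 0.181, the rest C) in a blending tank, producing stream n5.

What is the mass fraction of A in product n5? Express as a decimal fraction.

0.455

Vapour removed = 0.551×0.488×2370 = 637.26 kg/s; concentrate = 1732.7 kg/s.
A reaching the mixer = 474 (from concentrate) + 1950×0.616 = 1675.2 kg/s.
Product flow = 1732.7 + 1950 = 3682.7 kg/s; A fraction = 0.455.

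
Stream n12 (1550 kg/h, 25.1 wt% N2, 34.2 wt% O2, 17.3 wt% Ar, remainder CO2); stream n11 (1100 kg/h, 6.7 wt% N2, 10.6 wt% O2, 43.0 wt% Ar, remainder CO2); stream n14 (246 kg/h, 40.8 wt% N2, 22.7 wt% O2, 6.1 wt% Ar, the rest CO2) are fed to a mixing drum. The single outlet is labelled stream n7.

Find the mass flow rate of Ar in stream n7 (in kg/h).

756.2 kg/h

Ar out = Ar in = 1550×0.173 + 1100×0.430 + 246×0.061 = 756.16 kg/h.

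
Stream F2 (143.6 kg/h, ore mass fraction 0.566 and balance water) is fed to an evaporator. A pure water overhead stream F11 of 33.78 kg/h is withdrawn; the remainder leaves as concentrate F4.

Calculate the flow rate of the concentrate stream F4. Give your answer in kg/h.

Concentrate = 143.6 − 33.78 = 109.82 kg/h.

109.8 kg/h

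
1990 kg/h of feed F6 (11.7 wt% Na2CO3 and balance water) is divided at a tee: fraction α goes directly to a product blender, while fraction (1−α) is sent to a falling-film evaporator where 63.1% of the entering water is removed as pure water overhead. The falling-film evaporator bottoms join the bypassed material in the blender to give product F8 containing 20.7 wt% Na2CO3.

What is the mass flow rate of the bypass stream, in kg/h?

All 1990×0.117 = 232.83 kg/h of Na2CO3 reaches F8, so F8 = 232.83/0.207 = 1124.8 kg/h and vapour = 865.22 kg/h.
The evaporator receives (1−α)·1990 of feed at 0.883 water and removes 0.631 of that water:
0.631×0.883×(1−α)×1990 = 865.22
(1−α) = 865.22/1108.8 = 0.7803;  α = 0.2197.
Bypass flow = 0.2197×1990 = 437.13 kg/h.

437.1 kg/h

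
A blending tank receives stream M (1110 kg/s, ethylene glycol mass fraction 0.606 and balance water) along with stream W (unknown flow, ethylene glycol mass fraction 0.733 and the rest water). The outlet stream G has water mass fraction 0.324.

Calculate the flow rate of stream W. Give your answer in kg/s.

1363 kg/s

Let W be the unknown flow. Total out = 1110 + W.
water balance: 437.34 + 0.267·W = 0.324·(1110 + W)
(0.267 − 0.324)·W = 0.324×1110 − 437.34 = -77.7
W = -77.7 / -0.057 = 1363.2 kg/s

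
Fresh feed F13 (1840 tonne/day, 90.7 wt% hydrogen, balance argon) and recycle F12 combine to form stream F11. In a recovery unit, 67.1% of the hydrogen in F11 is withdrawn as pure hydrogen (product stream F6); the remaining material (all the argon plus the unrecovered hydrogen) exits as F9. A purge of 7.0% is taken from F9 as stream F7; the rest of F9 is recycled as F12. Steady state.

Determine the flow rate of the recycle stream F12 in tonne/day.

3009 tonne/day

argon enters only via F13 and leaves only via the purge: 1840×0.093 = 0.070×(argon in F9), and the recovery unit passes all argon, so argon in F11 = argon in F9 = 2444.6 tonne/day.
hydrogen in F11: m_A = 1840×0.907 + (1−0.070)·(1−0.671)·m_A, so m_A = 1668.9/0.6940 = 2404.6 tonne/day.
F9 = (1−0.671)×2404.6 + 2444.6 = 3235.7 tonne/day.
Recycle F12 = (1−0.070)×3235.7 = 3009.2 tonne/day.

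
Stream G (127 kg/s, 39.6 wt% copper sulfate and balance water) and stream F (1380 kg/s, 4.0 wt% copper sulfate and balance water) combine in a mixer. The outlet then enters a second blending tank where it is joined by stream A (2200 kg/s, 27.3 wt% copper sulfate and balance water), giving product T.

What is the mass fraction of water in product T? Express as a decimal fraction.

Overall, product flow = 3707 kg/s.
water in = 127×0.604 + 1380×0.960 + 2200×0.727 = 3000.9 kg/s.
water fraction in T = 0.810.

0.810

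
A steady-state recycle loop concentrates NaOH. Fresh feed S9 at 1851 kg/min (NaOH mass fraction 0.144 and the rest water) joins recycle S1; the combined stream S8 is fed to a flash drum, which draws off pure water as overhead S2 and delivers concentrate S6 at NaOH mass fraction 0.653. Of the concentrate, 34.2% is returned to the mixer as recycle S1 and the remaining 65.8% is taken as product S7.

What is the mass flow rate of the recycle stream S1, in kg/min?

212.2 kg/min

Overall NaOH balance (none leaves overhead): NaOH in fresh feed = NaOH in product, i.e. 1851×0.144 = (1−0.342)·S6·0.653.
S6 = 266.54/(0.653×0.658) = 620.34 kg/min.
Recycle S1 = 0.342×620.34 = 212.16 kg/min.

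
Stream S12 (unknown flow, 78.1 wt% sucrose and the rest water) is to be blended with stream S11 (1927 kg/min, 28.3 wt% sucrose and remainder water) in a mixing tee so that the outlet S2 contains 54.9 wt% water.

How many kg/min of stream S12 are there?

Let S12 be the unknown flow. Total out = 1927 + S12.
water balance: 1381.7 + 0.219·S12 = 0.549·(1927 + S12)
(0.219 − 0.549)·S12 = 0.549×1927 − 1381.7 = -323.74
S12 = -323.74 / -0.330 = 981.02 kg/min

981 kg/min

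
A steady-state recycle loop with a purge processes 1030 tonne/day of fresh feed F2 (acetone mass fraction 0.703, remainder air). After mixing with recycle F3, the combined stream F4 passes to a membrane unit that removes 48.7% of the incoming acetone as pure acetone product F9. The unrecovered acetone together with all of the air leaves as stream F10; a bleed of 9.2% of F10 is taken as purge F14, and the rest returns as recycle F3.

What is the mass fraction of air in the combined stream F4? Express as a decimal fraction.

air enters only via F2 and leaves only via the purge: 1030×0.297 = 0.092×(air in F10), and the membrane unit passes all air, so air in F4 = air in F10 = 3325.1 tonne/day.
acetone in F4: m_A = 1030×0.703 + (1−0.092)·(1−0.487)·m_A, so m_A = 724.09/0.5342 = 1355.5 tonne/day.
F4 = 1355.5 + 3325.1 = 4680.6 tonne/day.
air fraction in F4 = 3325.1/4680.6 = 0.710.

0.710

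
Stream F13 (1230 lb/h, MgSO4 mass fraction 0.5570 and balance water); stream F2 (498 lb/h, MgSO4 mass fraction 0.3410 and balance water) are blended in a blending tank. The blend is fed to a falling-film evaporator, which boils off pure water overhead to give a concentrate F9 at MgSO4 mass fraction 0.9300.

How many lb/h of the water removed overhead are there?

808.7 lb/h

MgSO4 entering = 1230×0.557 + 498×0.341 = 854.93 lb/h.
All MgSO4 reports to F9, so F9 = 854.93/0.930 = 919.28 lb/h.
Total feed = 1728 lb/h; overhead = 1728 − 919.28 = 808.72 lb/h.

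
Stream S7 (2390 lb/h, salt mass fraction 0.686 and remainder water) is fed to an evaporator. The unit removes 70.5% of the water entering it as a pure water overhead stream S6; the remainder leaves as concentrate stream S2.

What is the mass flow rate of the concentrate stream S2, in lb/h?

1861 lb/h

water entering = 2390×0.314 = 750.46 lb/h; overhead removed = 0.705×750.46 = 529.07 lb/h.
Concentrate = 2390 − 529.07 = 1860.9 lb/h.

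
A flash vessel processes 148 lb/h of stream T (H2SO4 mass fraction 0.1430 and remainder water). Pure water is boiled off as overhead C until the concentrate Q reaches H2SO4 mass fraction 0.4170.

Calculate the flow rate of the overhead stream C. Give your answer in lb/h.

H2SO4 is conserved: 148×0.143 = 21.164 lb/h all reports to the concentrate.
Concentrate = 21.164/(target fraction) = 50.753 lb/h.
Overhead = 148 − 50.753 = 97.247 lb/h.

97.25 lb/h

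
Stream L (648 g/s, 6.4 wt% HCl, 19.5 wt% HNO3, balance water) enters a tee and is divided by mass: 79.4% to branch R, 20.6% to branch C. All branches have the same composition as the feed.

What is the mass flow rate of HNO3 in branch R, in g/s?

Branch R total = 0.794×648 = 514.51 g/s.
HNO3 in R = 0.195×514.51 = 100.33 g/s.

100.3 g/s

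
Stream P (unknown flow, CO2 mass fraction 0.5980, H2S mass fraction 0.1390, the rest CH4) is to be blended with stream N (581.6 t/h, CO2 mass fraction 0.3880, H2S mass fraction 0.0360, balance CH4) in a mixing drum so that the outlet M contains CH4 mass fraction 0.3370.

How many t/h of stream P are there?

1878 t/h

Let P be the unknown flow. Total out = 581.6 + P.
CH4 balance: 335 + 0.263·P = 0.337·(581.6 + P)
(0.263 − 0.337)·P = 0.337×581.6 − 335 = -139
P = -139 / -0.074 = 1878.4 t/h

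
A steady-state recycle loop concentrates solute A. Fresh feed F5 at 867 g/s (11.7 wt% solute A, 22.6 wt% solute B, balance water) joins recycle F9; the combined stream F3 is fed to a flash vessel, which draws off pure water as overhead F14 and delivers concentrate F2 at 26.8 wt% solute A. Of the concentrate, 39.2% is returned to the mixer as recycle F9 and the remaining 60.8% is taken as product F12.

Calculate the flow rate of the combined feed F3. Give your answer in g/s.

1111 g/s

Overall solute A balance (none leaves overhead): solute A in fresh feed = solute A in product, i.e. 867×0.117 = (1−0.392)·F2·0.268.
F2 = 101.44/(0.268×0.608) = 622.54 g/s.
Recycle F9 = 0.392×622.54 = 244.04 g/s.
Combined feed F3 = 867 + 244.04 = 1111 g/s.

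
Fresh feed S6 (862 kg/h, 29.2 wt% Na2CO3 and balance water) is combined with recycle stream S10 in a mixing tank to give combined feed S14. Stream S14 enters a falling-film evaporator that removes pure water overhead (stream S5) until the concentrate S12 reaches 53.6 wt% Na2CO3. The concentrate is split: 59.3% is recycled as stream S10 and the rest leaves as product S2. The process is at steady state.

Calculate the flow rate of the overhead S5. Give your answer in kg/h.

Overall Na2CO3 balance (none leaves overhead): Na2CO3 in fresh feed = Na2CO3 in product, i.e. 862×0.292 = (1−0.593)·S12·0.536.
S12 = 251.7/(0.536×0.407) = 1153.8 kg/h.
Recycle S10 = 0.593×1153.8 = 684.2 kg/h.
Combined feed S14 = 862 + 684.2 = 1546.2 kg/h.
Overhead S5 = S14 − S12 = 1546.2 − 1153.8 = 392.4 kg/h.

392.4 kg/h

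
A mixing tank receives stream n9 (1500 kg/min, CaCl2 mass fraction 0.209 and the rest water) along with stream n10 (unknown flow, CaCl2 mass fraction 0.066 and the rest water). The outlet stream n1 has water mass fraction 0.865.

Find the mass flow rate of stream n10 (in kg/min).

1609 kg/min

Let n10 be the unknown flow. Total out = 1500 + n10.
water balance: 1186.5 + 0.934·n10 = 0.865·(1500 + n10)
(0.934 − 0.865)·n10 = 0.865×1500 − 1186.5 = 111
n10 = 111 / 0.069 = 1608.7 kg/min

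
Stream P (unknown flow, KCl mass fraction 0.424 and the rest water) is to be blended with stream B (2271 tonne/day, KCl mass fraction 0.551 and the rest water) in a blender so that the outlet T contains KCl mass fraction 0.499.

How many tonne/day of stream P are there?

1575 tonne/day

Let P be the unknown flow. Total out = 2271 + P.
KCl balance: 1251.3 + 0.424·P = 0.499·(2271 + P)
(0.424 − 0.499)·P = 0.499×2271 − 1251.3 = -118.09
P = -118.09 / -0.075 = 1574.6 tonne/day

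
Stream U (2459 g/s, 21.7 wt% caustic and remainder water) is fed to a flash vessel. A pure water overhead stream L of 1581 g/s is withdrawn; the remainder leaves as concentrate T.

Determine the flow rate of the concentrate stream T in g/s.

Concentrate = 2459 − 1581 = 878 g/s.

878 g/s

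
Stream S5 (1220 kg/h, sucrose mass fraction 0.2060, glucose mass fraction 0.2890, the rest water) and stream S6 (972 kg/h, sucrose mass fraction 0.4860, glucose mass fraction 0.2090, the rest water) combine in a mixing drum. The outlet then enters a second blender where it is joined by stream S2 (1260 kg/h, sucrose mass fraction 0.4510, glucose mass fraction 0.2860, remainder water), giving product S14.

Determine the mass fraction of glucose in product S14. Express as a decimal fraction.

Overall, product flow = 3452 kg/h.
glucose in = 1220×0.289 + 972×0.209 + 1260×0.286 = 916.09 kg/h.
glucose fraction in S14 = 0.2654.

0.2654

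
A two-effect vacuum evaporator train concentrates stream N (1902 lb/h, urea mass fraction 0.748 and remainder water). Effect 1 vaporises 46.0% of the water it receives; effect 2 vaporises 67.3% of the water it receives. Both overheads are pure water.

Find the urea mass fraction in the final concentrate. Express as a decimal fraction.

0.944

water in feed = 1902×0.252 = 479.3 lb/h.
After stage 1: water left = (1−0.460)×479.3 = 258.82; stream total = 1681.5 lb/h.
After stage 2: water left = (1−0.673)×258.82 = 84.636; final concentrate = 1507.3 lb/h.
urea fraction = 1422.7/1507.3 = 0.944.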